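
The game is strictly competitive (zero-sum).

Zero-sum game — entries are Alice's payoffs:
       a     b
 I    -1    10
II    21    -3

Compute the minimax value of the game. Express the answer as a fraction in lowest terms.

207/35

Row minima are -1 and -3, so Alice's maximin is -1; column maxima are 21 and 10, so Bob's minimax is 10. These differ, so the equilibrium is in mixed strategies.
Let Alice play I with probability p. Bob is indifferent when −p + 21(1−p) = 10p − 3(1−p), giving p = 24/35.
Let Bob play a with probability q. Alice is indifferent when −q + 10(1−q) = 21q − 3(1−q), giving q = 13/35.
The value is -1·(13/35) + (10)·(22/35) = 207/35.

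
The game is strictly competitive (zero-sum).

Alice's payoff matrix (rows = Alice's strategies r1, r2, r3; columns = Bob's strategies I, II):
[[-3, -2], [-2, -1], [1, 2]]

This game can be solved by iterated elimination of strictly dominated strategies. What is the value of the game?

1

Column II is strictly dominated by I for Bob (-3<-2, -2<-1, 1<2); eliminate II.
Row r1 is strictly dominated by row r2 (-2>-3); eliminate r1.
Row r2 is strictly dominated by row r3 (1>-2); eliminate r2.
Only (r3, I) remains, with payoff 1.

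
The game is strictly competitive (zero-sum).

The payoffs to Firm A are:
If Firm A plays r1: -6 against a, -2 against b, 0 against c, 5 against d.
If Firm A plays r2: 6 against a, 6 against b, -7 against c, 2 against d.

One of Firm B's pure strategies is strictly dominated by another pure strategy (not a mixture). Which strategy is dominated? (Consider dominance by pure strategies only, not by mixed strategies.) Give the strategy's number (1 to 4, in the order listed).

Firm B prefers columns that give Firm A less. Compare d with c: 0 < 5, -7 < 2.
So c strictly dominates d for Firm B; d is strictly dominated.

4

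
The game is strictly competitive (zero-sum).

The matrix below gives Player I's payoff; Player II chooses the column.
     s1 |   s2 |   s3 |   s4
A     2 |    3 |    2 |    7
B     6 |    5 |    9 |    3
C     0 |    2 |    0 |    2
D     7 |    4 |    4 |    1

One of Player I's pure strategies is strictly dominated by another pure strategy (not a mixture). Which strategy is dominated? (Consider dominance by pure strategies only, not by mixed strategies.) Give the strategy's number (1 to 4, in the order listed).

Compare C with A: 2 > 0, 3 > 2, 2 > 0, 7 > 2.
So A strictly dominates C for Player I; C is strictly dominated.

3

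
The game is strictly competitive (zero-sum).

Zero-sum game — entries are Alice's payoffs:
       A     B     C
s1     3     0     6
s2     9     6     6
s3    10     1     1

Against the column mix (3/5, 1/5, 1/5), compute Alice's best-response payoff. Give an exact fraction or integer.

39/5

s1: (3)·(3/5) + (0)·(1/5) + (6)·(1/5) = 3.
s2: (9)·(3/5) + (6)·(1/5) + (6)·(1/5) = 39/5.
s3: (10)·(3/5) + (1)·(1/5) + (1)·(1/5) = 32/5.
The best pure response is s2 with expected payoff 39/5.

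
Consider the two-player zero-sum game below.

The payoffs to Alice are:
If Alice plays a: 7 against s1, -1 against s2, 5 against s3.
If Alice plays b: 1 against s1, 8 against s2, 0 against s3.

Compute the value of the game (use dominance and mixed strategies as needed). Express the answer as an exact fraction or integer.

Column s1 is strictly dominated by s3 for Bob (it gives Alice more in every row).
The remaining 2×2 game on (a, b) × (s2, s3) has no saddle point. Let Alice play a with probability p; indifference gives −p + 8(1−p) = 5p, so p = 4/7.
Similarly Bob's optimal q on s2 is 5/14, and the value is -1·(5/14) + (5)·(9/14) = 20/7.

20/7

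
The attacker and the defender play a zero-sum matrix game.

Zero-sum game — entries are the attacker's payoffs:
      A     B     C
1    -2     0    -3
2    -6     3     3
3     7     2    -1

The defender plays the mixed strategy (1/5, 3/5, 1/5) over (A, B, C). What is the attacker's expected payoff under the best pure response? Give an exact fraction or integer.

12/5

1: (-2)·(1/5) + (0)·(3/5) + (-3)·(1/5) = -1.
2: (-6)·(1/5) + (3)·(3/5) + (3)·(1/5) = 6/5.
3: (7)·(1/5) + (2)·(3/5) + (-1)·(1/5) = 12/5.
The best pure response is 3 with expected payoff 12/5.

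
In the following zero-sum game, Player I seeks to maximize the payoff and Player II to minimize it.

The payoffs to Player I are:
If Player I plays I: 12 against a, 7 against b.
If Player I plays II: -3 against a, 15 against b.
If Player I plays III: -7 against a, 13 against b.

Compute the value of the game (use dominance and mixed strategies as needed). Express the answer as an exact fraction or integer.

Row III is strictly dominated by row II, so Player I never plays it.
The remaining 2×2 game on (I, II) × (a, b) has no saddle point. Let Player I play I with probability p; indifference gives 12p − 3(1−p) = 7p + 15(1−p), so p = 18/23.
Similarly Player II's optimal q on a is 8/23, and the value is 12·(8/23) + (7)·(15/23) = 201/23.

201/23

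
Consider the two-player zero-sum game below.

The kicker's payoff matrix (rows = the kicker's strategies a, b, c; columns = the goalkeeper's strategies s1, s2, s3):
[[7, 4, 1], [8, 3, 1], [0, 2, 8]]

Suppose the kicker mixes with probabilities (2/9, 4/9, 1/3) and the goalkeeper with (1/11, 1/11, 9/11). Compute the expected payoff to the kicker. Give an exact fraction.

38/11

Against (1/11, 1/11, 9/11), each row's expected payoff is a: 20/11; b: 20/11; c: 74/11.
Taking the (2/9, 4/9, 1/3)-weighted average: (2/9)·(20/11) + (4/9)·(20/11) + (1/3)·(74/11) = 38/11.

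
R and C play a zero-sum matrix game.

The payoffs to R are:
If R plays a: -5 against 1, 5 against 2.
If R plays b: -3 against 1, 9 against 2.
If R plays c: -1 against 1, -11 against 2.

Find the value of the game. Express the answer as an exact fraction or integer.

Row a is strictly dominated by row b, so R never plays it.
The remaining 2×2 game on (b, c) × (1, 2) has no saddle point. Let R play b with probability p; indifference gives −3p − (1−p) = 9p − 11(1−p), so p = 5/11.
Similarly C's optimal q on 1 is 10/11, and the value is -3·(10/11) + (9)·(1/11) = -21/11.

-21/11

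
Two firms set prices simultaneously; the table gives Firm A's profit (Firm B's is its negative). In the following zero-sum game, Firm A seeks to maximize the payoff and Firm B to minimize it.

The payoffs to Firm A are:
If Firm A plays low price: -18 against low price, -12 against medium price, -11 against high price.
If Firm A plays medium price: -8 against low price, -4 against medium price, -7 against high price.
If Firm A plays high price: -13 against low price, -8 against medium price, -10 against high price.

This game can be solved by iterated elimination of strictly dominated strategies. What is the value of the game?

-8

Column medium price is strictly dominated by low price for Firm B (-18<-12, -8<-4, -13<-8); eliminate medium price.
Row high price is strictly dominated by row medium price (-8>-13, -7>-10); eliminate high price.
Row low price is strictly dominated by row medium price (-8>-18, -7>-11); eliminate low price.
Column high price is strictly dominated by low price for Firm B (-8<-7); eliminate high price.
Only (medium price, low price) remains, with payoff -8.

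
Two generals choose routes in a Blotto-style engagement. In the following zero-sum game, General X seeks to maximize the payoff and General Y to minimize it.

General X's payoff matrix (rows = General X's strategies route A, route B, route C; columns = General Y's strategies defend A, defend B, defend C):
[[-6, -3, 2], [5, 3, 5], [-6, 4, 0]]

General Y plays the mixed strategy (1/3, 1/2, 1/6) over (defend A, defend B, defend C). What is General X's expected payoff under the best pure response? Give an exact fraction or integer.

4

route A: (-6)·(1/3) + (-3)·(1/2) + (2)·(1/6) = -19/6.
route B: (5)·(1/3) + (3)·(1/2) + (5)·(1/6) = 4.
route C: (-6)·(1/3) + (4)·(1/2) + (0)·(1/6) = 0.
The best pure response is route B with expected payoff 4.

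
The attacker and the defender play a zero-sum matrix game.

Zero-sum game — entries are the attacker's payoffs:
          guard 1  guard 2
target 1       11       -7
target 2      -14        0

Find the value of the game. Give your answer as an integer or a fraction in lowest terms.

Row minima are -7 and -14, so the attacker's maximin is -7; column maxima are 11 and 0, so the defender's minimax is 0. These differ, so the equilibrium is in mixed strategies.
Let the attacker play target 1 with probability p. The defender is indifferent when 11p − 14(1−p) = −7p, giving p = 7/16.
Let the defender play guard 1 with probability q. The attacker is indifferent when 11q − 7(1−q) = −14q, giving q = 7/32.
The value is 11·(7/32) + (-7)·(25/32) = -49/16.

-49/16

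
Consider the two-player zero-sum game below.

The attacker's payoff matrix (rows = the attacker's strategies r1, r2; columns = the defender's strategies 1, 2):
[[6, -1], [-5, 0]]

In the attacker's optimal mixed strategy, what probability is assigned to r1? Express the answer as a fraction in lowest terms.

5/12

Row minima are -1 and -5, so the attacker's maximin is -1; column maxima are 6 and 0, so the defender's minimax is 0. These differ, so the equilibrium is in mixed strategies.
Let the attacker play r1 with probability p. The defender is indifferent when 6p − 5(1−p) = −p, giving p = 5/12.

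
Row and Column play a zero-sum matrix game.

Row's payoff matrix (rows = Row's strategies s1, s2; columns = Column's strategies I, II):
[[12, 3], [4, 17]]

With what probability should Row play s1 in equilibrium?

13/22

Row minima are 3 and 4, so Row's maximin is 4; column maxima are 12 and 17, so Column's minimax is 12. These differ, so the equilibrium is in mixed strategies.
Let Row play s1 with probability p. Column is indifferent when 12p + 4(1−p) = 3p + 17(1−p), giving p = 13/22.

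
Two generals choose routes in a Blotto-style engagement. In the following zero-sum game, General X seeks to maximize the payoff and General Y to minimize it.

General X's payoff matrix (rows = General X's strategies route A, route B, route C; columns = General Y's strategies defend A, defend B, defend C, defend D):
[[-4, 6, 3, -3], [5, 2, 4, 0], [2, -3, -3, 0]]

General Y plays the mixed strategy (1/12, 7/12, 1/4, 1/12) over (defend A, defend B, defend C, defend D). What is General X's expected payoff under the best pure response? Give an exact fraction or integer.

route A: (-4)·(1/12) + (6)·(7/12) + (3)·(1/4) + (-3)·(1/12) = 11/3.
route B: (5)·(1/12) + (2)·(7/12) + (4)·(1/4) + (0)·(1/12) = 31/12.
route C: (2)·(1/12) + (-3)·(7/12) + (-3)·(1/4) + (0)·(1/12) = -7/3.
The best pure response is route A with expected payoff 11/3.

11/3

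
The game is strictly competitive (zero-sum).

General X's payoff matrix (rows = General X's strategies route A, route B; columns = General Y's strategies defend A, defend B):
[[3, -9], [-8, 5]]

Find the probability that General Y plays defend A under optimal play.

Row minima are -9 and -8, so General X's maximin is -8; column maxima are 3 and 5, so General Y's minimax is 3. These differ, so the equilibrium is in mixed strategies.
Let General Y play defend A with probability q. General X is indifferent when 3q − 9(1−q) = −8q + 5(1−q), giving q = 14/25.

14/25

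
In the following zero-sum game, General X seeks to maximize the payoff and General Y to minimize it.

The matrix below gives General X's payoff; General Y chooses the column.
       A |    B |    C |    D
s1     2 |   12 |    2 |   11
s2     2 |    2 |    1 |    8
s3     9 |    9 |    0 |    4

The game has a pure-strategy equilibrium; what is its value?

2

Row minima: 2, 1, 0 → General X's maximin is 2.
Column maxima: 9, 12, 2, 11 → General Y's minimax is 2.
They coincide at (s1, C), so the value is 2.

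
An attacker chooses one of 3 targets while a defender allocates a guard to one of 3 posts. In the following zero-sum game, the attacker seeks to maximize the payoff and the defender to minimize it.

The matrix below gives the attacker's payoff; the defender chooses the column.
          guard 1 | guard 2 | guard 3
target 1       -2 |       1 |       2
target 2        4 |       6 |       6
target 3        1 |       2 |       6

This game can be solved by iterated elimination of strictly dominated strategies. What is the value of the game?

Row target 1 is strictly dominated by row target 2 (4>-2, 6>1, 6>2); eliminate target 1.
Column guard 2 is strictly dominated by guard 1 for the defender (4<6, 1<2); eliminate guard 2.
Column guard 3 is strictly dominated by guard 1 for the defender (4<6, 1<6); eliminate guard 3.
Row target 3 is strictly dominated by row target 2 (4>1); eliminate target 3.
Only (target 2, guard 1) remains, with payoff 4.

4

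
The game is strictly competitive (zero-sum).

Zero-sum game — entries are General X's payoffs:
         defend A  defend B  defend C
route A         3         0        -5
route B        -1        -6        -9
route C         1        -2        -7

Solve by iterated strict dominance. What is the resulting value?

-5

Row route C is strictly dominated by row route A (3>1, 0>-2, -5>-7); eliminate route C.
Column defend B is strictly dominated by defend C for General Y (-5<0, -9<-6); eliminate defend B.
Column defend A is strictly dominated by defend C for General Y (-5<3, -9<-1); eliminate defend A.
Row route B is strictly dominated by row route A (-5>-9); eliminate route B.
Only (route A, defend C) remains, with payoff -5.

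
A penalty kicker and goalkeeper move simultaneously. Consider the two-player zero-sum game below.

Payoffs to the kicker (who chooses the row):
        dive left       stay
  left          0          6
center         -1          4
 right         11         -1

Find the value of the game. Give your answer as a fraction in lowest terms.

11/3

Row center is strictly dominated by row left, so the kicker never plays it.
The remaining 2×2 game on (left, right) × (dive left, stay) has no saddle point. Let the kicker play left with probability p; indifference gives 11(1−p) = 6p − (1−p), so p = 2/3.
Similarly the goalkeeper's optimal q on dive left is 7/18, and the value is 0·(7/18) + (6)·(11/18) = 11/3.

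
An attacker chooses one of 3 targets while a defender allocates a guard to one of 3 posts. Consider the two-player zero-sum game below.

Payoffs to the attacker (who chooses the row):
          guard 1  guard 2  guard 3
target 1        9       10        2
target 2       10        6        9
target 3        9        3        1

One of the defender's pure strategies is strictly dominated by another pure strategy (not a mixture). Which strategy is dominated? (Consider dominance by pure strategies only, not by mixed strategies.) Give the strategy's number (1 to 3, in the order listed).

1

The defender prefers columns that give the attacker less. Compare guard 1 with guard 3: 2 < 9, 9 < 10, 1 < 9.
So guard 3 strictly dominates guard 1 for the defender; guard 1 is strictly dominated.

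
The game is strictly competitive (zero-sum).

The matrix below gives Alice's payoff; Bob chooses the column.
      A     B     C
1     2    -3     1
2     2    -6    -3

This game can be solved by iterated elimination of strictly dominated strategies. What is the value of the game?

-3

Column C is strictly dominated by B for Bob (-3<1, -6<-3); eliminate C.
Column A is strictly dominated by B for Bob (-3<2, -6<2); eliminate A.
Row 2 is strictly dominated by row 1 (-3>-6); eliminate 2.
Only (1, B) remains, with payoff -3.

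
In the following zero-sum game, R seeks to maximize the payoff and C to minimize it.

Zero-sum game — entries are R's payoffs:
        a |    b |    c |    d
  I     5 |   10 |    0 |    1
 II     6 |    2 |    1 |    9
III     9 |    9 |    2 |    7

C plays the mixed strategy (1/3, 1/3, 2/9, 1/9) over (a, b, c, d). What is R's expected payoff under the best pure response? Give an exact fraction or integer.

I: (5)·(1/3) + (10)·(1/3) + (0)·(2/9) + (1)·(1/9) = 46/9.
II: (6)·(1/3) + (2)·(1/3) + (1)·(2/9) + (9)·(1/9) = 35/9.
III: (9)·(1/3) + (9)·(1/3) + (2)·(2/9) + (7)·(1/9) = 65/9.
The best pure response is III with expected payoff 65/9.

65/9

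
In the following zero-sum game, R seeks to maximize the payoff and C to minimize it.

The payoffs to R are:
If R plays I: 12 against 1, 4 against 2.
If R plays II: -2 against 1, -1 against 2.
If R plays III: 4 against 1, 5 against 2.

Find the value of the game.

Row II is strictly dominated by row III, so R never plays it.
The remaining 2×2 game on (I, III) × (1, 2) has no saddle point. Let R play I with probability p; indifference gives 12p + 4(1−p) = 4p + 5(1−p), so p = 1/9.
Similarly C's optimal q on 1 is 1/9, and the value is 12·(1/9) + (4)·(8/9) = 44/9.

44/9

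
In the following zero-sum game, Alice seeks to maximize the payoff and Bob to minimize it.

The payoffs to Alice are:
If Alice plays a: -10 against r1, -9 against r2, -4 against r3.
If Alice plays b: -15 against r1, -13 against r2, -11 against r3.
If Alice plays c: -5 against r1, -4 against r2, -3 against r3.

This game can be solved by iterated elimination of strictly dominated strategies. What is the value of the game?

Column r2 is strictly dominated by r1 for Bob (-10<-9, -15<-13, -5<-4); eliminate r2.
Row a is strictly dominated by row c (-5>-10, -3>-4); eliminate a.
Column r3 is strictly dominated by r1 for Bob (-15<-11, -5<-3); eliminate r3.
Row b is strictly dominated by row c (-5>-15); eliminate b.
Only (c, r1) remains, with payoff -5.

-5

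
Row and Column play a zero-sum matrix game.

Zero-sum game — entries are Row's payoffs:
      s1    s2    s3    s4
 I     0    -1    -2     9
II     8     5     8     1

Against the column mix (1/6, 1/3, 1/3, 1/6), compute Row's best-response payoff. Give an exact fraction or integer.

I: (0)·(1/6) + (-1)·(1/3) + (-2)·(1/3) + (9)·(1/6) = 1/2.
II: (8)·(1/6) + (5)·(1/3) + (8)·(1/3) + (1)·(1/6) = 35/6.
The best pure response is II with expected payoff 35/6.

35/6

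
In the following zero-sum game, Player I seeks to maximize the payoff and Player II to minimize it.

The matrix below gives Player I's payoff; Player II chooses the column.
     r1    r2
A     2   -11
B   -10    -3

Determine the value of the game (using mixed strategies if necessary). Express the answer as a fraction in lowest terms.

-29/5

Row minima are -11 and -10, so Player I's maximin is -10; column maxima are 2 and -3, so Player II's minimax is -3. These differ, so the equilibrium is in mixed strategies.
Let Player I play A with probability p. Player II is indifferent when 2p − 10(1−p) = −11p − 3(1−p), giving p = 7/20.
Let Player II play r1 with probability q. Player I is indifferent when 2q − 11(1−q) = −10q − 3(1−q), giving q = 2/5.
The value is 2·(2/5) + (-11)·(3/5) = -29/5.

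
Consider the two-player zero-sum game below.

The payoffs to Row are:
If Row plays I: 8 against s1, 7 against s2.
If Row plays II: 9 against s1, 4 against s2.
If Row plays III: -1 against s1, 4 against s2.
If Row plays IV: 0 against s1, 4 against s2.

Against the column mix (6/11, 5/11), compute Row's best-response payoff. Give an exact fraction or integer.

I: (8)·(6/11) + (7)·(5/11) = 83/11.
II: (9)·(6/11) + (4)·(5/11) = 74/11.
III: (-1)·(6/11) + (4)·(5/11) = 14/11.
IV: (0)·(6/11) + (4)·(5/11) = 20/11.
The best pure response is I with expected payoff 83/11.

83/11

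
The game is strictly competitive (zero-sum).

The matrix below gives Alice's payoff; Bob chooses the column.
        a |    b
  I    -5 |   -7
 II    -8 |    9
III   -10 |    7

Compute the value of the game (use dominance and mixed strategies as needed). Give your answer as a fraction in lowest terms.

-101/19

Row III is strictly dominated by row II, so Alice never plays it.
The remaining 2×2 game on (I, II) × (a, b) has no saddle point. Let Alice play I with probability p; indifference gives −5p − 8(1−p) = −7p + 9(1−p), so p = 17/19.
Similarly Bob's optimal q on a is 16/19, and the value is -5·(16/19) + (-7)·(3/19) = -101/19.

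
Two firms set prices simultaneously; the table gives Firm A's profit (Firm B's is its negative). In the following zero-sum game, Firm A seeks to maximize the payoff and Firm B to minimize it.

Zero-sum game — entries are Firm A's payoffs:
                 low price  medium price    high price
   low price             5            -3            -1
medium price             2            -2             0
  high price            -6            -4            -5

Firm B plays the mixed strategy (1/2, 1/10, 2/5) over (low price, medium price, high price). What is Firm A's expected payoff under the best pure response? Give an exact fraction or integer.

9/5

low price: (5)·(1/2) + (-3)·(1/10) + (-1)·(2/5) = 9/5.
medium price: (2)·(1/2) + (-2)·(1/10) + (0)·(2/5) = 4/5.
high price: (-6)·(1/2) + (-4)·(1/10) + (-5)·(2/5) = -27/5.
The best pure response is low price with expected payoff 9/5.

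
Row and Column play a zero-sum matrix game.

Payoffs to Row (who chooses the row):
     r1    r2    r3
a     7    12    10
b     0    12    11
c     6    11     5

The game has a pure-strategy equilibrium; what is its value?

7

Row minima: 7, 0, 5 → Row's maximin is 7.
Column maxima: 7, 12, 11 → Column's minimax is 7.
They coincide at (a, r1), so the value is 7.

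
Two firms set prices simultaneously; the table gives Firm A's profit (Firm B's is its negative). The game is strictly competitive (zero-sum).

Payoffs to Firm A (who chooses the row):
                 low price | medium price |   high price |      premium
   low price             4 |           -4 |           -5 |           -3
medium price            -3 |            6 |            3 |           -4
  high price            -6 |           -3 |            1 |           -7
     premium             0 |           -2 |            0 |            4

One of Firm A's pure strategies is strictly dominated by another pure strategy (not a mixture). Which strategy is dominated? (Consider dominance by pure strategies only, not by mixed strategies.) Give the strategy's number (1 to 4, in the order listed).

3

Compare high price with medium price: -3 > -6, 6 > -3, 3 > 1, -4 > -7.
So medium price strictly dominates high price for Firm A; high price is strictly dominated.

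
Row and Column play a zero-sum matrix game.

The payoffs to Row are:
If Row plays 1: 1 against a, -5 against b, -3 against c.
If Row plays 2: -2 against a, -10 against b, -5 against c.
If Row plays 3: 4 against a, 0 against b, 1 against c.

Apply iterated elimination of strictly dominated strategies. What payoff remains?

0

Row 1 is strictly dominated by row 3 (4>1, 0>-5, 1>-3); eliminate 1.
Column c is strictly dominated by b for Column (-10<-5, 0<1); eliminate c.
Column a is strictly dominated by b for Column (-10<-2, 0<4); eliminate a.
Row 2 is strictly dominated by row 3 (0>-10); eliminate 2.
Only (3, b) remains, with payoff 0.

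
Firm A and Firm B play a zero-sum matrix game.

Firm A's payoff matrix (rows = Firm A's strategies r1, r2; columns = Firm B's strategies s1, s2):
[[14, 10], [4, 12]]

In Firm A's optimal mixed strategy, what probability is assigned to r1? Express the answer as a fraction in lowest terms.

2/3

Row minima are 10 and 4, so Firm A's maximin is 10; column maxima are 14 and 12, so Firm B's minimax is 12. These differ, so the equilibrium is in mixed strategies.
Let Firm A play r1 with probability p. Firm B is indifferent when 14p + 4(1−p) = 10p + 12(1−p), giving p = 2/3.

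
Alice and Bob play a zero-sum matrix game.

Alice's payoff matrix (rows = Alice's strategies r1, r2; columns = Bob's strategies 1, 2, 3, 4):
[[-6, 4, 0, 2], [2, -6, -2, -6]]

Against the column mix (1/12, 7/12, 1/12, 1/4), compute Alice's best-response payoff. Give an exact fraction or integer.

7/3

r1: (-6)·(1/12) + (4)·(7/12) + (0)·(1/12) + (2)·(1/4) = 7/3.
r2: (2)·(1/12) + (-6)·(7/12) + (-2)·(1/12) + (-6)·(1/4) = -5.
The best pure response is r1 with expected payoff 7/3.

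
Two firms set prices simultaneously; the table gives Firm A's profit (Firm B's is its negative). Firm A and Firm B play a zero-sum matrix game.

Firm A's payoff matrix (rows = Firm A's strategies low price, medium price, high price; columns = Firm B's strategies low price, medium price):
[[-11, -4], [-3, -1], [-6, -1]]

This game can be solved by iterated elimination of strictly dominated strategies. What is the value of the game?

-3

Row low price is strictly dominated by row medium price (-3>-11, -1>-4); eliminate low price.
Column medium price is strictly dominated by low price for Firm B (-3<-1, -6<-1); eliminate medium price.
Row high price is strictly dominated by row medium price (-3>-6); eliminate high price.
Only (medium price, low price) remains, with payoff -3.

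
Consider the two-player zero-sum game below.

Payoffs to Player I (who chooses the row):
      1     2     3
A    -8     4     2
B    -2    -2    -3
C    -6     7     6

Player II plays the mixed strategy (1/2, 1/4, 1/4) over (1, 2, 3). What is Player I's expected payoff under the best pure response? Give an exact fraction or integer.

1/4

A: (-8)·(1/2) + (4)·(1/4) + (2)·(1/4) = -5/2.
B: (-2)·(1/2) + (-2)·(1/4) + (-3)·(1/4) = -9/4.
C: (-6)·(1/2) + (7)·(1/4) + (6)·(1/4) = 1/4.
The best pure response is C with expected payoff 1/4.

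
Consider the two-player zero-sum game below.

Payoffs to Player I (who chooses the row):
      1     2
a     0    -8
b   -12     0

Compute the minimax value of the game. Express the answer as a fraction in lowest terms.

Row minima are -8 and -12, so Player I's maximin is -8; column maxima are 0 and 0, so Player II's minimax is 0. These differ, so the equilibrium is in mixed strategies.
Let Player I play a with probability p. Player II is indifferent when −12(1−p) = −8p, giving p = 3/5.
Let Player II play 1 with probability q. Player I is indifferent when −8(1−q) = −12q, giving q = 2/5.
The value is 0·(2/5) + (-8)·(3/5) = -24/5.

-24/5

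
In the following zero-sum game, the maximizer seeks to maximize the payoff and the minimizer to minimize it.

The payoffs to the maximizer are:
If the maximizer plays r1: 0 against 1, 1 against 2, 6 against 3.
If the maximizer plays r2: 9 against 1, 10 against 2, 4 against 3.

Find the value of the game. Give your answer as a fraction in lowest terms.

Column 2 is strictly dominated by 1 for the minimizer (it gives the maximizer more in every row).
The remaining 2×2 game on (r1, r2) × (1, 3) has no saddle point. Let the maximizer play r1 with probability p; indifference gives 9(1−p) = 6p + 4(1−p), so p = 5/11.
Similarly the minimizer's optimal q on 1 is 2/11, and the value is 0·(2/11) + (6)·(9/11) = 54/11.

54/11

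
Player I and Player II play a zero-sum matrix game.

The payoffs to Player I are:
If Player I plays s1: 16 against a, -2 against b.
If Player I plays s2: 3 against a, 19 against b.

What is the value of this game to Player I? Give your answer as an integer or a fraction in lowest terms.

Row minima are -2 and 3, so Player I's maximin is 3; column maxima are 16 and 19, so Player II's minimax is 16. These differ, so the equilibrium is in mixed strategies.
Let Player I play s1 with probability p. Player II is indifferent when 16p + 3(1−p) = −2p + 19(1−p), giving p = 8/17.
Let Player II play a with probability q. Player I is indifferent when 16q − 2(1−q) = 3q + 19(1−q), giving q = 21/34.
The value is 16·(21/34) + (-2)·(13/34) = 155/17.

155/17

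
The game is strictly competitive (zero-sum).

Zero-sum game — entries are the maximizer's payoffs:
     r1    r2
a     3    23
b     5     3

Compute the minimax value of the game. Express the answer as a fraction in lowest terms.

Row minima are 3 and 3, so the maximizer's maximin is 3; column maxima are 5 and 23, so the minimizer's minimax is 5. These differ, so the equilibrium is in mixed strategies.
Let the maximizer play a with probability p. The minimizer is indifferent when 3p + 5(1−p) = 23p + 3(1−p), giving p = 1/11.
Let the minimizer play r1 with probability q. The maximizer is indifferent when 3q + 23(1−q) = 5q + 3(1−q), giving q = 10/11.
The value is 3·(10/11) + (23)·(1/11) = 53/11.

53/11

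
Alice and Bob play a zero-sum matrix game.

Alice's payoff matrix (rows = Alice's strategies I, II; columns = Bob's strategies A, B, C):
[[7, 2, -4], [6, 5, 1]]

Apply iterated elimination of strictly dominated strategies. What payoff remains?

1

Column A is strictly dominated by B for Bob (2<7, 5<6); eliminate A.
Column B is strictly dominated by C for Bob (-4<2, 1<5); eliminate B.
Row I is strictly dominated by row II (1>-4); eliminate I.
Only (II, C) remains, with payoff 1.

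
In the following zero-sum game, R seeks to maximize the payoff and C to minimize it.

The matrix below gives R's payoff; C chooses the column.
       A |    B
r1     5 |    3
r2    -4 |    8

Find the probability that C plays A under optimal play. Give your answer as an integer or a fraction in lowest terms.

5/14

Row minima are 3 and -4, so R's maximin is 3; column maxima are 5 and 8, so C's minimax is 5. These differ, so the equilibrium is in mixed strategies.
Let C play A with probability q. R is indifferent when 5q + 3(1−q) = −4q + 8(1−q), giving q = 5/14.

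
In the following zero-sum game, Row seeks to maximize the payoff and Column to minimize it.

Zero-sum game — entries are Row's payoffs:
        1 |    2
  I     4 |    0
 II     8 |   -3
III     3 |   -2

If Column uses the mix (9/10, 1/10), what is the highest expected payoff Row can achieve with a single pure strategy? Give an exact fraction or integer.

I: (4)·(9/10) + (0)·(1/10) = 18/5.
II: (8)·(9/10) + (-3)·(1/10) = 69/10.
III: (3)·(9/10) + (-2)·(1/10) = 5/2.
The best pure response is II with expected payoff 69/10.

69/10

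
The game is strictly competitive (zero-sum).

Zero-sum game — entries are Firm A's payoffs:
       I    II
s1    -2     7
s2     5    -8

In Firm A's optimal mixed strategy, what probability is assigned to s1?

13/22

Row minima are -2 and -8, so Firm A's maximin is -2; column maxima are 5 and 7, so Firm B's minimax is 5. These differ, so the equilibrium is in mixed strategies.
Let Firm A play s1 with probability p. Firm B is indifferent when −2p + 5(1−p) = 7p − 8(1−p), giving p = 13/22.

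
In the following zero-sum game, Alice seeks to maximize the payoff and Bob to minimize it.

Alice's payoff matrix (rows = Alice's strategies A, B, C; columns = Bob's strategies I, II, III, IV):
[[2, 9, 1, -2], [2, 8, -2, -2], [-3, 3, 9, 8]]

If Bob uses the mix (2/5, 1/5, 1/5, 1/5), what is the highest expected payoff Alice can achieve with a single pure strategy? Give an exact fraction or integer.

14/5

A: (2)·(2/5) + (9)·(1/5) + (1)·(1/5) + (-2)·(1/5) = 12/5.
B: (2)·(2/5) + (8)·(1/5) + (-2)·(1/5) + (-2)·(1/5) = 8/5.
C: (-3)·(2/5) + (3)·(1/5) + (9)·(1/5) + (8)·(1/5) = 14/5.
The best pure response is C with expected payoff 14/5.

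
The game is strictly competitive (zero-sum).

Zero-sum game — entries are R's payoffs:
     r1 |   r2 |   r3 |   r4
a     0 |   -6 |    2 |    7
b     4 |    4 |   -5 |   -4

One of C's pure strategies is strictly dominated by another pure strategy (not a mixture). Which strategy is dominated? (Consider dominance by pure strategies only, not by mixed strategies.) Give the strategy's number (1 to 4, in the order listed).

4

C prefers columns that give R less. Compare r4 with r3: 2 < 7, -5 < -4.
So r3 strictly dominates r4 for C; r4 is strictly dominated.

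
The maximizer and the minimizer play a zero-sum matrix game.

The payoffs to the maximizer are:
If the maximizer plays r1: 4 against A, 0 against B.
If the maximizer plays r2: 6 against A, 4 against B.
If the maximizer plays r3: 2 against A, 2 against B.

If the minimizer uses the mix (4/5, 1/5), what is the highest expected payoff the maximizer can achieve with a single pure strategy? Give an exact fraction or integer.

28/5

r1: (4)·(4/5) + (0)·(1/5) = 16/5.
r2: (6)·(4/5) + (4)·(1/5) = 28/5.
r3: (2)·(4/5) + (2)·(1/5) = 2.
The best pure response is r2 with expected payoff 28/5.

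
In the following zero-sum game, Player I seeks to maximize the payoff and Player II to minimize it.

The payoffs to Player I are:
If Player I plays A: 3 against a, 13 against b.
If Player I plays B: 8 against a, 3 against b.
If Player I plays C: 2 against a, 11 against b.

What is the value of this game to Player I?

Row C is strictly dominated by row A, so Player I never plays it.
The remaining 2×2 game on (A, B) × (a, b) has no saddle point. Let Player I play A with probability p; indifference gives 3p + 8(1−p) = 13p + 3(1−p), so p = 1/3.
Similarly Player II's optimal q on a is 2/3, and the value is 3·(2/3) + (13)·(1/3) = 19/3.

19/3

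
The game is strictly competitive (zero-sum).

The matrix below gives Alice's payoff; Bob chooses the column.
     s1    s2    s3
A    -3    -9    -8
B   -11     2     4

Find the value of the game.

Column s3 is strictly dominated by s2 for Bob (it gives Alice more in every row).
The remaining 2×2 game on (A, B) × (s1, s2) has no saddle point. Let Alice play A with probability p; indifference gives −3p − 11(1−p) = −9p + 2(1−p), so p = 13/19.
Similarly Bob's optimal q on s1 is 11/19, and the value is -3·(11/19) + (-9)·(8/19) = -105/19.

-105/19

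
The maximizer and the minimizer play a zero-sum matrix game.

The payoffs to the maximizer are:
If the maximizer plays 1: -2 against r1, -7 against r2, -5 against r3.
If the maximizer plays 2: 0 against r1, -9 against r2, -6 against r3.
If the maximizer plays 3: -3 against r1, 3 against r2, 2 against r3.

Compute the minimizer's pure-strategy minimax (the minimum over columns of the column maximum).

The worst case (largest entry) in each column is r1: 0, r2: 3, r3: 2.
The best (smallest) of these is 0.

0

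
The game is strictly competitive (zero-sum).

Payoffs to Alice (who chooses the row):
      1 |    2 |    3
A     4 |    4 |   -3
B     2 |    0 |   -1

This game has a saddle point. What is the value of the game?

-1

Row minima: -3, -1 → Alice's maximin is -1.
Column maxima: 4, 4, -1 → Bob's minimax is -1.
They coincide at (B, 3), so the value is -1.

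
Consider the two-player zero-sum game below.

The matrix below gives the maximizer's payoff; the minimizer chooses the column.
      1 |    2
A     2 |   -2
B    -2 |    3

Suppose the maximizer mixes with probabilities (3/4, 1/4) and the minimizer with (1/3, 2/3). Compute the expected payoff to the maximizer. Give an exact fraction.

Against (1/3, 2/3), each row's expected payoff is A: -2/3; B: 4/3.
Taking the (3/4, 1/4)-weighted average: (3/4)·(-2/3) + (1/4)·(4/3) = -1/6.

-1/6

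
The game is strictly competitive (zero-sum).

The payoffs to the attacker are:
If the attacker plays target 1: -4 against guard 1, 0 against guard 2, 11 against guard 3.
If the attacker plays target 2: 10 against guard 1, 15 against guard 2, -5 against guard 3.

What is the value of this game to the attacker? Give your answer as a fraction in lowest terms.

3

Column guard 2 is strictly dominated by guard 1 for the defender (it gives the attacker more in every row).
The remaining 2×2 game on (target 1, target 2) × (guard 1, guard 3) has no saddle point. Let the attacker play target 1 with probability p; indifference gives −4p + 10(1−p) = 11p − 5(1−p), so p = 1/2.
Similarly the defender's optimal q on guard 1 is 8/15, and the value is -4·(8/15) + (11)·(7/15) = 3.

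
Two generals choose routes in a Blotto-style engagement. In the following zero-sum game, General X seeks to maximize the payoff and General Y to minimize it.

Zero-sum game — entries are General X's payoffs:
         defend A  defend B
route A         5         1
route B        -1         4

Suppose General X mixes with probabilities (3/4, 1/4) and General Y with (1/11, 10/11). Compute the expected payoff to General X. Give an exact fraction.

21/11

Against (1/11, 10/11), each row's expected payoff is route A: 15/11; route B: 39/11.
Taking the (3/4, 1/4)-weighted average: (3/4)·(15/11) + (1/4)·(39/11) = 21/11.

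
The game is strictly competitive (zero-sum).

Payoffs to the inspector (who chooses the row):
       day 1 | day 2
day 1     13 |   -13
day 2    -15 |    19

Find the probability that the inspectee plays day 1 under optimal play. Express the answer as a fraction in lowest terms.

8/15

Row minima are -13 and -15, so the inspector's maximin is -13; column maxima are 13 and 19, so the inspectee's minimax is 13. These differ, so the equilibrium is in mixed strategies.
Let the inspectee play day 1 with probability q. The inspector is indifferent when 13q − 13(1−q) = −15q + 19(1−q), giving q = 8/15.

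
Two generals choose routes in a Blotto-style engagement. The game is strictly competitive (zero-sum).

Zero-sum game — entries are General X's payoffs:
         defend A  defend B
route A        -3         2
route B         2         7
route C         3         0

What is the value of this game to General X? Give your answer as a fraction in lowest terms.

Row route A is strictly dominated by row route B, so General X never plays it.
The remaining 2×2 game on (route B, route C) × (defend A, defend B) has no saddle point. Let General X play route B with probability p; indifference gives 2p + 3(1−p) = 7p, so p = 3/8.
Similarly General Y's optimal q on defend A is 7/8, and the value is 2·(7/8) + (7)·(1/8) = 21/8.

21/8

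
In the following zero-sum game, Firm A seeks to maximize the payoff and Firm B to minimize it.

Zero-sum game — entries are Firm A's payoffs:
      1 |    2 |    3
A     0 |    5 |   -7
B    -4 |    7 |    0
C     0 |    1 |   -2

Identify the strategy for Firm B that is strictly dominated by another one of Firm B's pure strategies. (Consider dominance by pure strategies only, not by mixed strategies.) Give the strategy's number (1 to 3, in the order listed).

2

Firm B prefers columns that give Firm A less. Compare 2 with 1: 0 < 5, -4 < 7, 0 < 1.
So 1 strictly dominates 2 for Firm B; 2 is strictly dominated.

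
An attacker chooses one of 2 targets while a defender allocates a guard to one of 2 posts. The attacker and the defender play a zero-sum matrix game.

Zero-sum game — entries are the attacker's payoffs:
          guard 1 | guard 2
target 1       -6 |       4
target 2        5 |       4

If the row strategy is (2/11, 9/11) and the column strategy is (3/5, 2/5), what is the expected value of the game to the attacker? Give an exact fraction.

17/5

Against (3/5, 2/5), each row's expected payoff is target 1: -2; target 2: 23/5.
Taking the (2/11, 9/11)-weighted average: (2/11)·(-2) + (9/11)·(23/5) = 17/5.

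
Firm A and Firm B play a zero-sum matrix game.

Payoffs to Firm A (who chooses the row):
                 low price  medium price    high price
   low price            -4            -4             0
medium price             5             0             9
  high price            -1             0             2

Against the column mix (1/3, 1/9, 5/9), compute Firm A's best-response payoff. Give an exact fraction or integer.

low price: (-4)·(1/3) + (-4)·(1/9) + (0)·(5/9) = -16/9.
medium price: (5)·(1/3) + (0)·(1/9) + (9)·(5/9) = 20/3.
high price: (-1)·(1/3) + (0)·(1/9) + (2)·(5/9) = 7/9.
The best pure response is medium price with expected payoff 20/3.

20/3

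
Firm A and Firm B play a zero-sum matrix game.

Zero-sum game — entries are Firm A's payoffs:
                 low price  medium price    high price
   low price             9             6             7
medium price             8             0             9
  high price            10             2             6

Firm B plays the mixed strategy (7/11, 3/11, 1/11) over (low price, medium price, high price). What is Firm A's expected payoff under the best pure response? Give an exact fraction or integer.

8

low price: (9)·(7/11) + (6)·(3/11) + (7)·(1/11) = 8.
medium price: (8)·(7/11) + (0)·(3/11) + (9)·(1/11) = 65/11.
high price: (10)·(7/11) + (2)·(3/11) + (6)·(1/11) = 82/11.
The best pure response is low price with expected payoff 8.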